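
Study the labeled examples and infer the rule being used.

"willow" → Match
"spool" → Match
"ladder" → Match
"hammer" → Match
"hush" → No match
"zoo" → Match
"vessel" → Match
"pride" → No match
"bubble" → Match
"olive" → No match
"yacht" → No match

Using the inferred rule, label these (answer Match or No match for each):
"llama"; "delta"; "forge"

Every 'Match' example satisfies: has a double letter. None of the 'No match' examples do.
"llama" — 'll' doubled, hence Match.
"delta" — no doubled letter, hence No match.
"forge" — no doubled letter, hence No match.

Match, No match, No match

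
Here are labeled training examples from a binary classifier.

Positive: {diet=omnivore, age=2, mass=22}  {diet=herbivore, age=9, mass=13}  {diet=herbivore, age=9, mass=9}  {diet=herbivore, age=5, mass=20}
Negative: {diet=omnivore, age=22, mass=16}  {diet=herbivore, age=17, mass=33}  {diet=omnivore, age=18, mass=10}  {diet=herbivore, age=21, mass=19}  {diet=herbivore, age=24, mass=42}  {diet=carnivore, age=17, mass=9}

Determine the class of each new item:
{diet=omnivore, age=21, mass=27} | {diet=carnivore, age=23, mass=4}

Negative, Negative

Every 'Positive' example satisfies: age ≤ 9. None of the 'Negative' examples do.
{diet=omnivore, age=21, mass=27} → age = 21 → Negative. {diet=carnivore, age=23, mass=4} → age = 23 → Negative.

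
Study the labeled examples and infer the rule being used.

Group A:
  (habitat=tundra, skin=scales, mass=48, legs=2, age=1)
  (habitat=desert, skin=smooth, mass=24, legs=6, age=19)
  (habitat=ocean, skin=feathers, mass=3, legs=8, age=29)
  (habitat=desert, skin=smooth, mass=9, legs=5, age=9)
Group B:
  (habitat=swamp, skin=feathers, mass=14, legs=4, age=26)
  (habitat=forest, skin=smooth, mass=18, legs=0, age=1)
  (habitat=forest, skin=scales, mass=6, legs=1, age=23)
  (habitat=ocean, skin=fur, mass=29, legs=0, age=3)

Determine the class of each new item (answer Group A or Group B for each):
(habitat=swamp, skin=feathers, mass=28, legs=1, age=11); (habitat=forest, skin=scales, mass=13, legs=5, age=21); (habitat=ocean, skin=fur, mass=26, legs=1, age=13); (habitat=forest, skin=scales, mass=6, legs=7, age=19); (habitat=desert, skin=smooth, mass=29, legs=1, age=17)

Group B, Group A, Group B, Group A, Group B

One predicate separates the groups cleanly: habitat is tundra OR legs ≥ 5.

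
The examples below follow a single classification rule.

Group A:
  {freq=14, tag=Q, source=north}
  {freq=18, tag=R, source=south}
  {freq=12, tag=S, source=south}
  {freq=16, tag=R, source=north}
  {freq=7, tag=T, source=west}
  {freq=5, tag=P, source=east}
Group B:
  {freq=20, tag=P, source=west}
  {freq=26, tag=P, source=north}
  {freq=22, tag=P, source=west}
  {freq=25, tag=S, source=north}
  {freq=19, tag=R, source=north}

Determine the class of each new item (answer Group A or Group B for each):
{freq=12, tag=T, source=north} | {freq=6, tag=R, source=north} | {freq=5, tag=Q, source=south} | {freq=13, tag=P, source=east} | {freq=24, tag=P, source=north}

The simplest hypothesis consistent with all the labels is: freq ≤ 18.
{freq=12, tag=T, source=north} → freq = 12 → Group A. {freq=6, tag=R, source=north} → freq = 6 → Group A. {freq=5, tag=Q, source=south} → freq = 5 → Group A. {freq=13, tag=P, source=east} → freq = 13 → Group A. {freq=24, tag=P, source=north} → freq = 24 → Group B.

Group A, Group A, Group A, Group A, Group B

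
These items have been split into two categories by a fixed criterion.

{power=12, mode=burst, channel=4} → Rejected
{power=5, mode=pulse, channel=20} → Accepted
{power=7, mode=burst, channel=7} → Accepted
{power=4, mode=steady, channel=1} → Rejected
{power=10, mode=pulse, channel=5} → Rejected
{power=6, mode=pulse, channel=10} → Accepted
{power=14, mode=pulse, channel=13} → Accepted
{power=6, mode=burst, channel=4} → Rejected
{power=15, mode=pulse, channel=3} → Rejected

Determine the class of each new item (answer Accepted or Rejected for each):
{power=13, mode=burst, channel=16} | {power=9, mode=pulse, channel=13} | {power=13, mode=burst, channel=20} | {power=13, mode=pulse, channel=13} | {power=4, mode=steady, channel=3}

Accepted, Accepted, Accepted, Accepted, Rejected

The rule appears to be: channel ≥ 7.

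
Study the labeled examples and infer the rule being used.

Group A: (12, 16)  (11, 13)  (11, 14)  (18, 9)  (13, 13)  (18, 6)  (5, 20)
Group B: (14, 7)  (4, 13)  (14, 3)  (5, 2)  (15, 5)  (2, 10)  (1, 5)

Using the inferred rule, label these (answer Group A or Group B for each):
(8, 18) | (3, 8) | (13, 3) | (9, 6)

Rule: sum ≥ 24. This holds for each 'Group A' example and fails for each 'Group B' one.
Group A: (8, 18), since 8+18 = 26.
Group B: (3, 8), since 3+8 = 11.
Group B: (13, 3), since 13+3 = 16.
Group B: (9, 6), since 9+6 = 15.

Group A, Group B, Group B, Group B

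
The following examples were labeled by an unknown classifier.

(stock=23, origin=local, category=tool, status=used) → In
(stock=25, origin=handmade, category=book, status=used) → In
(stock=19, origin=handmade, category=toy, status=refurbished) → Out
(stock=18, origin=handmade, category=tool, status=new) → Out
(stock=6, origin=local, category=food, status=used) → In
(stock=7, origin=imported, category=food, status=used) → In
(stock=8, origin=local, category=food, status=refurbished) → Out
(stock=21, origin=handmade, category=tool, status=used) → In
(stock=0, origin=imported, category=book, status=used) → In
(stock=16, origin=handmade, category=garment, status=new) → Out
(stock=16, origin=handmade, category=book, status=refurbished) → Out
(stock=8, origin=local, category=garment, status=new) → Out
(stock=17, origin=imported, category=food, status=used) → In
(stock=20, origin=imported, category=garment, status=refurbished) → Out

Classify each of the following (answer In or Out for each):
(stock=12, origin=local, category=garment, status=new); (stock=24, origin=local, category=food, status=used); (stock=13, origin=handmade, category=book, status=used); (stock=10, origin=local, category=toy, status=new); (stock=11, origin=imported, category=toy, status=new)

'In' ⟺ status is used.
(stock=12, origin=local, category=garment, status=new) — status is new, hence Out. (stock=24, origin=local, category=food, status=used) — status is used, hence In. (stock=13, origin=handmade, category=book, status=used) — status is used, hence In. (stock=10, origin=local, category=toy, status=new) — status is new, hence Out. (stock=11, origin=imported, category=toy, status=new) — status is new, hence Out.

Out, In, In, Out, Out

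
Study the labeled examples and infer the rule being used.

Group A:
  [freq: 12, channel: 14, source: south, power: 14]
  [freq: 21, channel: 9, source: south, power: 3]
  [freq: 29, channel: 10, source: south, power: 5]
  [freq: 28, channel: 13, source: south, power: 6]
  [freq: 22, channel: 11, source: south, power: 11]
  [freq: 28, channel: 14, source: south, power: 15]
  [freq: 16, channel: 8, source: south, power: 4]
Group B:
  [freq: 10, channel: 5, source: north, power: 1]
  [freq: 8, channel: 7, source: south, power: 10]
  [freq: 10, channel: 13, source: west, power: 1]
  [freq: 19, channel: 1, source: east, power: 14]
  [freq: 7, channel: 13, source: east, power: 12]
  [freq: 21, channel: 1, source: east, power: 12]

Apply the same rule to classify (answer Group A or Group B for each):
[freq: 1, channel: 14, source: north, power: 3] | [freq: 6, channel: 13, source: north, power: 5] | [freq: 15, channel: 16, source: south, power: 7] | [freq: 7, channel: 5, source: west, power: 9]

Group B, Group B, Group A, Group B

Every 'Group A' example satisfies: source is south AND freq ≥ 10. None of the 'Group B' examples do.
[freq: 1, channel: 14, source: north, power: 3]: source is north, freq = 1 — lacks this property, so Group B. [freq: 6, channel: 13, source: north, power: 5]: source is north, freq = 6 — lacks this property, so Group B. [freq: 15, channel: 16, source: south, power: 7]: source is south, freq = 15 — checks out, so Group A. [freq: 7, channel: 5, source: west, power: 9]: source is west, freq = 7 — lacks this property, so Group B.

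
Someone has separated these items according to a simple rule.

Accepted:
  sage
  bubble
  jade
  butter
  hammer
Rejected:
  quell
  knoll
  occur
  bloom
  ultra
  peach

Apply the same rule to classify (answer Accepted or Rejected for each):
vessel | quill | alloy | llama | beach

One predicate separates the groups cleanly: even length.

Accepted, Rejected, Rejected, Rejected, Rejected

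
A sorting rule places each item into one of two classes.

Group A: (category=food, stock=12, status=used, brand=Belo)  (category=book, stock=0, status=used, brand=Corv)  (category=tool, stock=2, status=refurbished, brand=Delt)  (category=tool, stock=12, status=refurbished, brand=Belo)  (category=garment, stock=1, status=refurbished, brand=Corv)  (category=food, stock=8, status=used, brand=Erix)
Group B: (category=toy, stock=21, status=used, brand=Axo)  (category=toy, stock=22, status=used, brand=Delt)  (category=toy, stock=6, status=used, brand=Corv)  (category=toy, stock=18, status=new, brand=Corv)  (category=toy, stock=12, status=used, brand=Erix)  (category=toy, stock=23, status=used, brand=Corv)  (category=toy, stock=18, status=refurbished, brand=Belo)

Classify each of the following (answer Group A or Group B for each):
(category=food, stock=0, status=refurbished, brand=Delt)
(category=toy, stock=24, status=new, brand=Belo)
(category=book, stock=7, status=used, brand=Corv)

Group A, Group B, Group A

The simplest hypothesis consistent with all the labels is: category is not toy.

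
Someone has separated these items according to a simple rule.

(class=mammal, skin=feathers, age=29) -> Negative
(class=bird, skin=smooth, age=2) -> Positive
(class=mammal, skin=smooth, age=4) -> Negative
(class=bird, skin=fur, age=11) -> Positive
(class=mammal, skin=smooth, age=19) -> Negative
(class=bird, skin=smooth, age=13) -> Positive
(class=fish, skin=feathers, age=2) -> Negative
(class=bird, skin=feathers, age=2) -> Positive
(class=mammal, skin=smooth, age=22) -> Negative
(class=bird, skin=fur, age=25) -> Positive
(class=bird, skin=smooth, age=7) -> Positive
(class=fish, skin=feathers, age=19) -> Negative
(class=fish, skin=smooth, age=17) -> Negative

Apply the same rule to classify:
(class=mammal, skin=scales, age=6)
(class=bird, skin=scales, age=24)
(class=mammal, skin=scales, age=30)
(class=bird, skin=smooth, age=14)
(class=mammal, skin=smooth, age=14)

'Positive' ⟺ class is bird.

Negative, Positive, Negative, Positive, Negative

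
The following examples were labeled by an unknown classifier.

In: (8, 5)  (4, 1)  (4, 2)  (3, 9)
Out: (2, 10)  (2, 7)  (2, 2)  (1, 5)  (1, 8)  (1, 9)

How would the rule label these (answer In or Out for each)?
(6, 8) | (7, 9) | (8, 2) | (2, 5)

The classifier is using: first ≥ 3.
(6, 8): first 6, matches → In. (7, 9): first 7, matches → In. (8, 2): first 8, matches → In. (2, 5): first 2, fails this test → Out.

In, In, In, Out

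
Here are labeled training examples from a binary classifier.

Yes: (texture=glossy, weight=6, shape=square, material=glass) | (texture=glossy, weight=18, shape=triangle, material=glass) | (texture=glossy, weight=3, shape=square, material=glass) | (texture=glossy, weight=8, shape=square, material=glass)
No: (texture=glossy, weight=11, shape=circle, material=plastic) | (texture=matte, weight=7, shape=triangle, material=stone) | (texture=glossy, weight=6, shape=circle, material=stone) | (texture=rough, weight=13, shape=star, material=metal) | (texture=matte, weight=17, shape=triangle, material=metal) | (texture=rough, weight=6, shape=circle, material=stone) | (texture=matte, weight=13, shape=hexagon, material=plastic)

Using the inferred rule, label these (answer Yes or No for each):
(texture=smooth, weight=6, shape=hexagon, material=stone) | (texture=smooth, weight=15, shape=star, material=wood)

No, No

Comparing the two groups points to one rule — material is glass.
No: (texture=smooth, weight=6, shape=hexagon, material=stone), since material is stone.
No: (texture=smooth, weight=15, shape=star, material=wood), since material is wood.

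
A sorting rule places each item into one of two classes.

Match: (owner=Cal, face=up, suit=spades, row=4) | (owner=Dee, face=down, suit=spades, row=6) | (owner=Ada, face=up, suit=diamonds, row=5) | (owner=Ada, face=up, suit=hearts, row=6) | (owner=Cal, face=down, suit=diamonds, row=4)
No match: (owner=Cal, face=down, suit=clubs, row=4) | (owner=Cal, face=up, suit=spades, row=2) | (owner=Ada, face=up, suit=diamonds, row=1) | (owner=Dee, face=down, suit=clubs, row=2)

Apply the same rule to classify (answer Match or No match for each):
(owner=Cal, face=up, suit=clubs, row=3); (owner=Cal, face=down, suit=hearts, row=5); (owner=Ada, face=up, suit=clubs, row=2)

The classifier is using: suit is not clubs AND row ≥ 4.
(owner=Cal, face=up, suit=clubs, row=3): suit is clubs, row = 3 — fails this test, so No match.
(owner=Cal, face=down, suit=hearts, row=5): suit is hearts, row = 5 — meets the rule, so Match.
(owner=Ada, face=up, suit=clubs, row=2): suit is clubs, row = 2 — fails this test, so No match.

No match, Match, No match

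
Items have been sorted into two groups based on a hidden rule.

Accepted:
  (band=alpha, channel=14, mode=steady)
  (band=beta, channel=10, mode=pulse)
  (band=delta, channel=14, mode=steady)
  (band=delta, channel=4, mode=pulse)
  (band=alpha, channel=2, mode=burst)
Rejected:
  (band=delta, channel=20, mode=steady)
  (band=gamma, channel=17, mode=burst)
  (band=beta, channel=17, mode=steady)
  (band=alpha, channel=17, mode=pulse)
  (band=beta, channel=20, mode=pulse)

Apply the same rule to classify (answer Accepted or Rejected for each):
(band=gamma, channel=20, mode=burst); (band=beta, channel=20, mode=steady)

Rejected, Rejected

The rule appears to be: channel ≤ 14.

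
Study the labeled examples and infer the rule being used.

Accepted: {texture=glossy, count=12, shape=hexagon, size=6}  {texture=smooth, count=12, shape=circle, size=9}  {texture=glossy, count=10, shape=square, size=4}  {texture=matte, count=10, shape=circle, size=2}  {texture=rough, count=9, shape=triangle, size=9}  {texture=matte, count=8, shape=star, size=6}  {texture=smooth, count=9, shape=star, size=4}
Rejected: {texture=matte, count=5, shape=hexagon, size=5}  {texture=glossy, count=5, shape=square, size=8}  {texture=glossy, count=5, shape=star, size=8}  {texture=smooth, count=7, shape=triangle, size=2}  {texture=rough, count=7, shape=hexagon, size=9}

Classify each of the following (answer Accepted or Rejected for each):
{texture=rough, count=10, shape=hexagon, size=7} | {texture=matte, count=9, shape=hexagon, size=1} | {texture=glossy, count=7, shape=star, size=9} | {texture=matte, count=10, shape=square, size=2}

Accepted, Accepted, Rejected, Accepted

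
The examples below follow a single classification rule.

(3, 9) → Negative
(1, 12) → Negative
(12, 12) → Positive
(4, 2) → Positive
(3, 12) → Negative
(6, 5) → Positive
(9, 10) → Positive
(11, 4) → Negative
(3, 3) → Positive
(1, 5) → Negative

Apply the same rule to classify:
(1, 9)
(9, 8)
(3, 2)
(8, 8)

Negative, Positive, Positive, Positive

The simplest hypothesis consistent with all the labels is: |first − second| ≤ 2.
(1, 9) → |1−9| = 8 → Negative. (9, 8) → |9−8| = 1 → Positive. (3, 2) → |3−2| = 1 → Positive. (8, 8) → |8−8| = 0 → Positive.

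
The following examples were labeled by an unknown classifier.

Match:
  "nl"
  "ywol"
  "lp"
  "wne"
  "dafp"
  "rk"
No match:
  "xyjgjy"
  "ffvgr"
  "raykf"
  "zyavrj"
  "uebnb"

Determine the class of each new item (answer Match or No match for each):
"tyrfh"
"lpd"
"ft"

No match, Match, Match

One predicate separates the groups cleanly: length ≤ 4.
"tyrfh" → length 5 → No match. "lpd" → length 3 → Match. "ft" → length 2 → Match.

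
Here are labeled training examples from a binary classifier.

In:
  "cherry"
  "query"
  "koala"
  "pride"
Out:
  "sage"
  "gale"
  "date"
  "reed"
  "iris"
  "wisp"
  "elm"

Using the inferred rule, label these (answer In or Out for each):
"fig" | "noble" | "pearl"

A rule that fits every label: length ≥ 5 — true of each 'In' example, false of each 'Out' one.
"fig": length 3 — doesn't match, so Out.
"noble": length 5 — passes, so In.
"pearl": length 5 — passes, so In.

Out, In, In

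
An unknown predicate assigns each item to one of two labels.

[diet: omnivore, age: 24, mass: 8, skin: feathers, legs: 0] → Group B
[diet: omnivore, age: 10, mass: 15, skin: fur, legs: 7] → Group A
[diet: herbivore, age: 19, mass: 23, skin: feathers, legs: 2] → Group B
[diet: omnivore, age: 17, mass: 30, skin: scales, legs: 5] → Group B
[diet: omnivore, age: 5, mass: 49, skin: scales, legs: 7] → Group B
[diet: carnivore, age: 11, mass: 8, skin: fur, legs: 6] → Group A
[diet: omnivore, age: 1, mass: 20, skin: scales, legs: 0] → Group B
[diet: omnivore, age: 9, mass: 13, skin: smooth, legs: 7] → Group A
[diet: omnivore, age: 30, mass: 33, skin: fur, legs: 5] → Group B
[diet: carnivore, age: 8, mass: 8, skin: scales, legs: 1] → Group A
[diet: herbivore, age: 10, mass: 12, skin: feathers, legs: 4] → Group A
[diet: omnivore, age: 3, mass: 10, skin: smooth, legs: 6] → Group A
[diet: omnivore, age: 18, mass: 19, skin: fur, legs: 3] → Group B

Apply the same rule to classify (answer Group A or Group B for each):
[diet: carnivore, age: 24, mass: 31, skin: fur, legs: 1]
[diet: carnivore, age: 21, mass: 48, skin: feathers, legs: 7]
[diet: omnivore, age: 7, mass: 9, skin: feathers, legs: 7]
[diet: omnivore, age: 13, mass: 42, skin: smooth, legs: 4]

The classifier is using: age ≤ 11 AND mass ≤ 15.
Group B: [diet: carnivore, age: 24, mass: 31, skin: fur, legs: 1], since age = 24, mass = 31. Group B: [diet: carnivore, age: 21, mass: 48, skin: feathers, legs: 7], since age = 21, mass = 48. Group A: [diet: omnivore, age: 7, mass: 9, skin: feathers, legs: 7], since age = 7, mass = 9. Group B: [diet: omnivore, age: 13, mass: 42, skin: smooth, legs: 4], since age = 13, mass = 42.

Group B, Group B, Group A, Group B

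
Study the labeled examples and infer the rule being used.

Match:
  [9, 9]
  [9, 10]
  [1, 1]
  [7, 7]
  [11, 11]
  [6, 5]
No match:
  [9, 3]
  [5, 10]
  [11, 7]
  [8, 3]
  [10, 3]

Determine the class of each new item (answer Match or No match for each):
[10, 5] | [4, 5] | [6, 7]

No match, Match, Match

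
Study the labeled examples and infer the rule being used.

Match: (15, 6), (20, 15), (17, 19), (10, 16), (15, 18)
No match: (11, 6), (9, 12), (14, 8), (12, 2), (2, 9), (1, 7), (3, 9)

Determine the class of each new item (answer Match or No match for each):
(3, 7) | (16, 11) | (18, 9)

The pattern is that an item is 'Match' exactly when: max ≥ 15.
(3, 7) → max 7 → No match.
(16, 11) → max 16 → Match.
(18, 9) → max 18 → Match.

No match, Match, Match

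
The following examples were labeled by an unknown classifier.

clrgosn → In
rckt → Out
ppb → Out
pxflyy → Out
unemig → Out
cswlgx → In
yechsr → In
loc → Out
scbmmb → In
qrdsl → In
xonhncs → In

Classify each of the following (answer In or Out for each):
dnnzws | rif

One predicate separates the groups cleanly: contains 's'.
dnnzws — has 's', hence In. rif — no 's', hence Out.

In, Out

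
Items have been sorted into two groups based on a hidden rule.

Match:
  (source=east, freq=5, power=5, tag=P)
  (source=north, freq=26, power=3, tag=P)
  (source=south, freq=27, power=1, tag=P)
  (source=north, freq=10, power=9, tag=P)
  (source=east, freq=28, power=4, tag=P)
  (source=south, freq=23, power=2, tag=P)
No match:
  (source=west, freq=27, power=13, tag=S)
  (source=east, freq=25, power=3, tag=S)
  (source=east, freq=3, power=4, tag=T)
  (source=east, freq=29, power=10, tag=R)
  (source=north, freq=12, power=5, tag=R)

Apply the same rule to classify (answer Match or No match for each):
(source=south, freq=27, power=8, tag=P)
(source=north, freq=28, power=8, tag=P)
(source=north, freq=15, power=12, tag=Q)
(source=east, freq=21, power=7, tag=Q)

Match, Match, No match, No match

'Match' ⟺ tag is P.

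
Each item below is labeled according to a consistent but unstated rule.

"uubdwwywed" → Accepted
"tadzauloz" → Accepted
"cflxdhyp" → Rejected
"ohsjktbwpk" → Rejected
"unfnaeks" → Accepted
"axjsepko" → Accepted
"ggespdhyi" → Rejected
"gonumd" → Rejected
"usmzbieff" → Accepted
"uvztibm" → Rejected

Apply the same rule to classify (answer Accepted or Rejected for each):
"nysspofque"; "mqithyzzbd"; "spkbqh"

Accepted, Rejected, Rejected

The common property of the 'Accepted' items is: has ≥ 3 vowels. No 'Rejected' item has it.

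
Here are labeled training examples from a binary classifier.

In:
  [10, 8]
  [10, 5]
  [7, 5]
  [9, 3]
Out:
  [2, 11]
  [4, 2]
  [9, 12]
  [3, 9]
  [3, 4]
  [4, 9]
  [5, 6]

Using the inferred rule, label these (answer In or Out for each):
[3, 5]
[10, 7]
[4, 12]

Out, In, Out

Rule: first > second AND sum ≥ 7. This holds for each 'In' example and fails for each 'Out' one.
[3, 5] — 3 < 5, 3+5 = 8, hence Out. [10, 7] — 10 > 7, 10+7 = 17, hence In. [4, 12] — 4 < 12, 4+12 = 16, hence Out.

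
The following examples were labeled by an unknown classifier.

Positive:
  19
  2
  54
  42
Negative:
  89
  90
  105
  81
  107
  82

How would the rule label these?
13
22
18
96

Positive, Positive, Positive, Negative

The common property of the 'Positive' items is: at most 54. No 'Negative' item has it.
13: 13 ≤ 54 — qualifies, so Positive. 22: 22 ≤ 54 — qualifies, so Positive. 18: 18 ≤ 54 — qualifies, so Positive. 96: 96 > 54 — fails the rule, so Negative.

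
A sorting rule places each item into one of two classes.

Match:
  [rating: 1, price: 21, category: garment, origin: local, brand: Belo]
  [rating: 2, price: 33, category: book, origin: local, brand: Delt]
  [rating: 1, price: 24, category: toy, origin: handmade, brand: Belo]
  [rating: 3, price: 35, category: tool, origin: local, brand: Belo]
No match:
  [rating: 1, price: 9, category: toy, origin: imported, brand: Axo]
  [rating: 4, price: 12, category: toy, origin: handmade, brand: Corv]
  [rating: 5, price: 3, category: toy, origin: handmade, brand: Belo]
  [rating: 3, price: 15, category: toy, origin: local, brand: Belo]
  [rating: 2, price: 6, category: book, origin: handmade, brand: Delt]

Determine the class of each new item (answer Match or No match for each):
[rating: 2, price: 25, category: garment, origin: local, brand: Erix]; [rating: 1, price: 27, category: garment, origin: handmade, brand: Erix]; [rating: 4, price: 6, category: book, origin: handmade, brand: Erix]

A rule that fits every label: price ≥ 21 — true of each 'Match' example, false of each 'No match' one.
[rating: 2, price: 25, category: garment, origin: local, brand: Erix]: price = 25, satisfies this → Match. [rating: 1, price: 27, category: garment, origin: handmade, brand: Erix]: price = 27, satisfies this → Match. [rating: 4, price: 6, category: book, origin: handmade, brand: Erix]: price = 6, does not fit → No match.

Match, Match, No match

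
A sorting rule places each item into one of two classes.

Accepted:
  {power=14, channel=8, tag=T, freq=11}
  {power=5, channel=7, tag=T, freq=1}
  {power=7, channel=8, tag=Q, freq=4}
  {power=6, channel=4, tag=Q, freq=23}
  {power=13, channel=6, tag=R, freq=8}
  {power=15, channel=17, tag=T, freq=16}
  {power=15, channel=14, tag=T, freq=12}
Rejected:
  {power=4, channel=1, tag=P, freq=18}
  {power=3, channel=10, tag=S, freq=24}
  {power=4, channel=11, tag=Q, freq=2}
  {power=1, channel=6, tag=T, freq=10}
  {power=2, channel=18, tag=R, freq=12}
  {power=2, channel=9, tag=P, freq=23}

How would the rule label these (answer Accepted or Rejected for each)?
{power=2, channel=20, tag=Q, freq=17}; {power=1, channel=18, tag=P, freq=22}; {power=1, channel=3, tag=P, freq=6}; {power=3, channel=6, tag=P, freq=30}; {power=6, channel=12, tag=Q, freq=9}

Rejected, Rejected, Rejected, Rejected, Accepted

One predicate separates the groups cleanly: power ≥ 5.
{power=2, channel=20, tag=Q, freq=17} — power = 2, hence Rejected.
{power=1, channel=18, tag=P, freq=22} — power = 1, hence Rejected.
{power=1, channel=3, tag=P, freq=6} — power = 1, hence Rejected.
{power=3, channel=6, tag=P, freq=30} — power = 3, hence Rejected.
{power=6, channel=12, tag=Q, freq=9} — power = 6, hence Accepted.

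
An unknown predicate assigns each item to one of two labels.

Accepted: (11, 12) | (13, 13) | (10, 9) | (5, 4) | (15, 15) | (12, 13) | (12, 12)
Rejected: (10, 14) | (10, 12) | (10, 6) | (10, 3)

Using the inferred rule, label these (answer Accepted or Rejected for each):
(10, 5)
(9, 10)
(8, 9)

Rejected, Accepted, Accepted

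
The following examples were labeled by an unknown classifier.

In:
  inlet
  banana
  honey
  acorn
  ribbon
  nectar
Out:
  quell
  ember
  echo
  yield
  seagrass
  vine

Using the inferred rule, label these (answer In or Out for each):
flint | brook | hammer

In, Out, Out

The distinguishing property — length ≥ 5 AND contains 'n' — holds for all the 'In' cases and none of the 'Out' cases.
flint — length 5, has 'n', hence In. brook — length 5, no 'n', hence Out. hammer — length 6, no 'n', hence Out.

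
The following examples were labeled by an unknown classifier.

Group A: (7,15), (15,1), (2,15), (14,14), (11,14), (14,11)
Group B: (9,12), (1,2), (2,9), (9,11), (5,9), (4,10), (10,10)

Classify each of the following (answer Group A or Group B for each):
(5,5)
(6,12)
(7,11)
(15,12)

The rule appears to be: max ≥ 14.
(5,5): max 5, does not pass → Group B.
(6,12): max 12, does not pass → Group B.
(7,11): max 11, does not pass → Group B.
(15,12): max 15, passes → Group A.

Group B, Group B, Group B, Group A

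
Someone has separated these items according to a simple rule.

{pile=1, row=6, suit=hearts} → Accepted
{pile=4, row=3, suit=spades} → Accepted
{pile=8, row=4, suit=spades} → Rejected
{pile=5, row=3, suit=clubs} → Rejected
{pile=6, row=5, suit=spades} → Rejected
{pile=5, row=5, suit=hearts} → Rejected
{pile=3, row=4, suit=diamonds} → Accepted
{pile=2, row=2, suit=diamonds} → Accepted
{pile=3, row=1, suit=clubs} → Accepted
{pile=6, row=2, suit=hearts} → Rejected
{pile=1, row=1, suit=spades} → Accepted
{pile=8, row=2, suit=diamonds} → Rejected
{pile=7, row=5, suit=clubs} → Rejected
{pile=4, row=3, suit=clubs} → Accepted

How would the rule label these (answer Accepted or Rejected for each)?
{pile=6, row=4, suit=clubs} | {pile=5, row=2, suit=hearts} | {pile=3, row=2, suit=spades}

All 'Accepted' examples share one property — pile ≤ 4 — and every 'Rejected' example lacks it.
Rejected: {pile=6, row=4, suit=clubs}, since pile = 6. Rejected: {pile=5, row=2, suit=hearts}, since pile = 5. Accepted: {pile=3, row=2, suit=spades}, since pile = 3.

Rejected, Rejected, Accepted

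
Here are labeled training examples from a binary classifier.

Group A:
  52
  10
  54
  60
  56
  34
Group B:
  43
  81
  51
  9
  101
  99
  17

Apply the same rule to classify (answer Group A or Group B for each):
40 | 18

Group A, Group A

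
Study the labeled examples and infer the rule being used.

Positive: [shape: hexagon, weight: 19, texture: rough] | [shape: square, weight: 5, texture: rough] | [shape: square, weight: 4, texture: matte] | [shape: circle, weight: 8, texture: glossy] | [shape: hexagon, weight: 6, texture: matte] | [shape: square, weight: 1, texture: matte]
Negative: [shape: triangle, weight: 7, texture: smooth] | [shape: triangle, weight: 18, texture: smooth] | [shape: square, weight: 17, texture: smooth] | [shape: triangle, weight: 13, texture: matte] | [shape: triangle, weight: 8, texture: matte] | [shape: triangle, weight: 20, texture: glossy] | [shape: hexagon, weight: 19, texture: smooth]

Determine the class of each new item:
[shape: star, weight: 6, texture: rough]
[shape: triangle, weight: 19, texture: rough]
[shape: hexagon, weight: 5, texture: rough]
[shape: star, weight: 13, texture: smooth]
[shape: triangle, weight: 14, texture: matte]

Positive, Negative, Positive, Negative, Negative

Rule: texture is not smooth AND shape is not triangle. This holds for each 'Positive' example and fails for each 'Negative' one.
[shape: star, weight: 6, texture: rough] → texture is rough, shape is star → Positive.
[shape: triangle, weight: 19, texture: rough] → texture is rough, shape is triangle → Negative.
[shape: hexagon, weight: 5, texture: rough] → texture is rough, shape is hexagon → Positive.
[shape: star, weight: 13, texture: smooth] → texture is smooth, shape is star → Negative.
[shape: triangle, weight: 14, texture: matte] → texture is matte, shape is triangle → Negative.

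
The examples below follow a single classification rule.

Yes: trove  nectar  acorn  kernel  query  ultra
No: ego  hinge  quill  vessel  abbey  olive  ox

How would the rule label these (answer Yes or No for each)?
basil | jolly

No, No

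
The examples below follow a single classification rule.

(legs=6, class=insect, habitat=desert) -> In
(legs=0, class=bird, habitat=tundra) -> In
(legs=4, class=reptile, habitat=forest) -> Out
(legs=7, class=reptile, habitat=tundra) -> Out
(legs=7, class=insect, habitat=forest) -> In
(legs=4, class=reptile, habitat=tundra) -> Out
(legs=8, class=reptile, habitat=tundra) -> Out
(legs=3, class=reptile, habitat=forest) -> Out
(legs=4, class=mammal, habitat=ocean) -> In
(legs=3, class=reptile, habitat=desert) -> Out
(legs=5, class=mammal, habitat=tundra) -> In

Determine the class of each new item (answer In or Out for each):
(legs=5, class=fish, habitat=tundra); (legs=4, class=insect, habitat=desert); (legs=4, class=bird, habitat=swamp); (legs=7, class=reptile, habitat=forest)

The classifier is using: class is not reptile.
(legs=5, class=fish, habitat=tundra): class is fish, meets the rule → In. (legs=4, class=insect, habitat=desert): class is insect, meets the rule → In. (legs=4, class=bird, habitat=swamp): class is bird, meets the rule → In. (legs=7, class=reptile, habitat=forest): class is reptile, does not fit → Out.

In, In, In, Out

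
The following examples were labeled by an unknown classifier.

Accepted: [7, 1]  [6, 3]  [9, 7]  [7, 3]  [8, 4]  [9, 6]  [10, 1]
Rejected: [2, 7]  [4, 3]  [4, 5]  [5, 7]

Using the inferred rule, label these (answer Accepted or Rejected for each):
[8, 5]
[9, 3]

The pattern is that an item is 'Accepted' exactly when: first ≥ 6.
[8, 5]: first 8, satisfies this → Accepted.
[9, 3]: first 9, satisfies this → Accepted.

Accepted, Accepted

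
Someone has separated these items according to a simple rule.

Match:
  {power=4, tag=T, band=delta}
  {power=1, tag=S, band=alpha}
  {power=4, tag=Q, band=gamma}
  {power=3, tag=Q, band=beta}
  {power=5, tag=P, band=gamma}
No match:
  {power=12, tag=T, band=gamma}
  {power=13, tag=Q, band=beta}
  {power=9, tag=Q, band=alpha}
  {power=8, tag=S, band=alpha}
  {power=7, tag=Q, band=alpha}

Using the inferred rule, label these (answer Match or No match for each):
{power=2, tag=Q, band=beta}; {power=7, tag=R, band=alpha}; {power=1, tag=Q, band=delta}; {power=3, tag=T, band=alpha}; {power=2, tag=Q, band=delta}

Rule: power ≤ 5. This holds for each 'Match' example and fails for each 'No match' one.
Match: {power=2, tag=Q, band=beta}, since power = 2.
No match: {power=7, tag=R, band=alpha}, since power = 7.
Match: {power=1, tag=Q, band=delta}, since power = 1.
Match: {power=3, tag=T, band=alpha}, since power = 3.
Match: {power=2, tag=Q, band=delta}, since power = 2.

Match, No match, Match, Match, Match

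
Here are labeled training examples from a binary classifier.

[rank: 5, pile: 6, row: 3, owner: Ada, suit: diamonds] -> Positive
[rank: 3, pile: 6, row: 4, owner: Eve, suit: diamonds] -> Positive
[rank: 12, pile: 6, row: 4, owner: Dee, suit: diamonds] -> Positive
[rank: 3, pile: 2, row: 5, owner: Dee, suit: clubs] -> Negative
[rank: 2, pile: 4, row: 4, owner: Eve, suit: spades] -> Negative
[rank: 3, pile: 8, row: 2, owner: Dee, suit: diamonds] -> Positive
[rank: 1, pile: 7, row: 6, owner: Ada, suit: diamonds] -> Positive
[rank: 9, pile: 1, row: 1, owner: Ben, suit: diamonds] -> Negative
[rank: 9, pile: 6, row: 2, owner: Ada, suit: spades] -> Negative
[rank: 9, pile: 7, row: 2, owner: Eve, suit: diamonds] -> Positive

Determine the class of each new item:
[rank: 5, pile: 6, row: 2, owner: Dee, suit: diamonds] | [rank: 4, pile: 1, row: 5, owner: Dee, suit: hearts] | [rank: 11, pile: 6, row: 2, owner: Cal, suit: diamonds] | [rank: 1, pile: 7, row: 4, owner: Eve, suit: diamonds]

A rule that fits every label: suit is diamonds AND row ≥ 2 — true of each 'Positive' example, false of each 'Negative' one.
[rank: 5, pile: 6, row: 2, owner: Dee, suit: diamonds]: Positive (suit is diamonds, row = 2).
[rank: 4, pile: 1, row: 5, owner: Dee, suit: hearts]: Negative (suit is hearts, row = 5).
[rank: 11, pile: 6, row: 2, owner: Cal, suit: diamonds]: Positive (suit is diamonds, row = 2).
[rank: 1, pile: 7, row: 4, owner: Eve, suit: diamonds]: Positive (suit is diamonds, row = 4).

Positive, Negative, Positive, Positive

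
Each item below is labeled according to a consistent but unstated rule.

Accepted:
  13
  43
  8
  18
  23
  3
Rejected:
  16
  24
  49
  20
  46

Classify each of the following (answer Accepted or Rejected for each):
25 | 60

Rule: ≡ 3 (mod 5). This holds for each 'Accepted' example and fails for each 'Rejected' one.
25: 25 mod 5 = 0 — doesn't match, so Rejected.
60: 60 mod 5 = 0 — doesn't match, so Rejected.

Rejected, Rejected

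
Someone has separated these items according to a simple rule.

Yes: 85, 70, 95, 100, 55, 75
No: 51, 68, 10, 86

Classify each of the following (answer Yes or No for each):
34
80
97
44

No, Yes, No, No

The distinguishing property — multiple of 5 AND at least 51 — holds for all the 'Yes' cases and none of the 'No' cases.
34: 34 = 5·6 + 4, 34 < 51 — fails this test, so No. 80: 80 = 5·16, 80 ≥ 51 — matches, so Yes. 97: 97 = 5·19 + 2, 97 ≥ 51 — fails this test, so No. 44: 44 = 5·8 + 4, 44 < 51 — fails this test, so No.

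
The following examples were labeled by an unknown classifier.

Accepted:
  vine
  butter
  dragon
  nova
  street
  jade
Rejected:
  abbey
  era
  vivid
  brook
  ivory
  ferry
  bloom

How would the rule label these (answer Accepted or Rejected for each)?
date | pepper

Accepted, Accepted

A rule that fits every label: even length — true of each 'Accepted' example, false of each 'Rejected' one.
Accepted: date, since length 4.
Accepted: pepper, since length 6.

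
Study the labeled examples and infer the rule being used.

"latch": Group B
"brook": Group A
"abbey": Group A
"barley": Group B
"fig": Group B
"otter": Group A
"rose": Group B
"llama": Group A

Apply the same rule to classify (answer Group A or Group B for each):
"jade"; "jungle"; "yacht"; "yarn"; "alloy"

Group B, Group B, Group B, Group B, Group A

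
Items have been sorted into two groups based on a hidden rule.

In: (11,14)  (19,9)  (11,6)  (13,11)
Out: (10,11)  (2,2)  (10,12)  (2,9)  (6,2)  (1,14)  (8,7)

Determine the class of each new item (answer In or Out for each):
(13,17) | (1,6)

Every 'In' example satisfies: first ≥ 11. None of the 'Out' examples do.

In, Out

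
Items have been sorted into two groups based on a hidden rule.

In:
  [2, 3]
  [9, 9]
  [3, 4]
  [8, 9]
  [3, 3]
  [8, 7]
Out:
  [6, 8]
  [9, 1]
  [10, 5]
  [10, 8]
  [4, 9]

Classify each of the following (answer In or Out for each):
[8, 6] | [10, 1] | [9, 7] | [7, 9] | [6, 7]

Out, Out, Out, Out, In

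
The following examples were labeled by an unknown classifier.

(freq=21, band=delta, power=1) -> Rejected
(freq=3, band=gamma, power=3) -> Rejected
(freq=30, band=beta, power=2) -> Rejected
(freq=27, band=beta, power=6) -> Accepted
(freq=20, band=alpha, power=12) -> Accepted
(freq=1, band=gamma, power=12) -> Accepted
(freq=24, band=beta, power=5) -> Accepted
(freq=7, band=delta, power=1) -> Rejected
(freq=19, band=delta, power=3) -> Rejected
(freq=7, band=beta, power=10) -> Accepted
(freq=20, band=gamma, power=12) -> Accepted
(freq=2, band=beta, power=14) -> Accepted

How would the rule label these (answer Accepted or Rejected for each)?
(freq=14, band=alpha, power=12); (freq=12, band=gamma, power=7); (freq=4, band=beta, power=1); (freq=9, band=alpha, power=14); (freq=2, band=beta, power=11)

The pattern is that an item is 'Accepted' exactly when: power ≥ 5.
(freq=14, band=alpha, power=12): power = 12, checks out → Accepted.
(freq=12, band=gamma, power=7): power = 7, checks out → Accepted.
(freq=4, band=beta, power=1): power = 1, doesn't qualify → Rejected.
(freq=9, band=alpha, power=14): power = 14, checks out → Accepted.
(freq=2, band=beta, power=11): power = 11, checks out → Accepted.

Accepted, Accepted, Rejected, Accepted, Accepted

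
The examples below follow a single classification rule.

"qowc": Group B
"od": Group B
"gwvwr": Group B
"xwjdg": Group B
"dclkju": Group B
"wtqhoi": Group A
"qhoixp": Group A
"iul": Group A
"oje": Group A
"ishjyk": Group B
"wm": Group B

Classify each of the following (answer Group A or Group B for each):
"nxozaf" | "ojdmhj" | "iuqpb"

Group A, Group B, Group A

All 'Group A' examples share one property — has ≥ 2 vowels — and every 'Group B' example lacks it.
"nxozaf": 2 vowels, fits → Group A.
"ojdmhj": 1 vowel, doesn't qualify → Group B.
"iuqpb": 2 vowels, fits → Group A.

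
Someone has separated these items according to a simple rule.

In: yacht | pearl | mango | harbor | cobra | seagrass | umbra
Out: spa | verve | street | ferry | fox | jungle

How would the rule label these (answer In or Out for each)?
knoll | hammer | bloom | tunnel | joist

Out, In, Out, Out, Out

The simplest hypothesis consistent with all the labels is: length ≥ 5 AND contains 'a'.
knoll — length 5, no 'a', hence Out. hammer — length 6, has 'a', hence In. bloom — length 5, no 'a', hence Out. tunnel — length 6, no 'a', hence Out. joist — length 5, no 'a', hence Out.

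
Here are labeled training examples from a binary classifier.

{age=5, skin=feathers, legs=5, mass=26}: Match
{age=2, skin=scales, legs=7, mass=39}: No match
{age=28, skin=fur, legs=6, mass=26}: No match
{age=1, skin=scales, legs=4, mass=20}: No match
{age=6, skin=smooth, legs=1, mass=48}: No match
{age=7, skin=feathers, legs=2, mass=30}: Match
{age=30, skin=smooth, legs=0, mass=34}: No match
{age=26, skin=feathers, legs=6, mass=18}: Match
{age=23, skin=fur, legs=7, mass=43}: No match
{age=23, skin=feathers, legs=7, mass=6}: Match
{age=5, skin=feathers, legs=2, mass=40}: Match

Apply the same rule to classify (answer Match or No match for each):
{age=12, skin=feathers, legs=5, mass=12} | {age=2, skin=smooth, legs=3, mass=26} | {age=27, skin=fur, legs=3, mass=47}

A rule that fits every label: skin is feathers — true of each 'Match' example, false of each 'No match' one.
{age=12, skin=feathers, legs=5, mass=12}: Match (skin is feathers).
{age=2, skin=smooth, legs=3, mass=26}: No match (skin is smooth).
{age=27, skin=fur, legs=3, mass=47}: No match (skin is fur).

Match, No match, No match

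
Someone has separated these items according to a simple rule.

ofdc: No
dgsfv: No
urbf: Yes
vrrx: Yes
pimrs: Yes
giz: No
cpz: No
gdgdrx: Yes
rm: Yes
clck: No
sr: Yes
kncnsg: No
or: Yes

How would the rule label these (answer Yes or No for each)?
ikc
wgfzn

No, No

The classifier is using: contains 'r'.
ikc: no 'r', does not satisfy this → No.
wgfzn: no 'r', does not satisfy this → No.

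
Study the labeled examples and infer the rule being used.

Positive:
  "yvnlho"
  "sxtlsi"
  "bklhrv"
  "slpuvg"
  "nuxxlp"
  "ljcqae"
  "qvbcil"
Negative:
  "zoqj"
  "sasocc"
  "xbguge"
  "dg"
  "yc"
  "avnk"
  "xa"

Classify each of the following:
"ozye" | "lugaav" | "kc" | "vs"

Negative, Positive, Negative, Negative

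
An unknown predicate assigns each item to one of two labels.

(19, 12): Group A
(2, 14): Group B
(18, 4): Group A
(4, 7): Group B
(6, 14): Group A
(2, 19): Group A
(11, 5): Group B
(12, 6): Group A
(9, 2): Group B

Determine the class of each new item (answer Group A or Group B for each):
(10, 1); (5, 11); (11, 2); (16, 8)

Rule: sum ≥ 18. This holds for each 'Group A' example and fails for each 'Group B' one.
Group B: (10, 1), since 10+1 = 11.
Group B: (5, 11), since 5+11 = 16.
Group B: (11, 2), since 11+2 = 13.
Group A: (16, 8), since 16+8 = 24.

Group B, Group B, Group B, Group A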